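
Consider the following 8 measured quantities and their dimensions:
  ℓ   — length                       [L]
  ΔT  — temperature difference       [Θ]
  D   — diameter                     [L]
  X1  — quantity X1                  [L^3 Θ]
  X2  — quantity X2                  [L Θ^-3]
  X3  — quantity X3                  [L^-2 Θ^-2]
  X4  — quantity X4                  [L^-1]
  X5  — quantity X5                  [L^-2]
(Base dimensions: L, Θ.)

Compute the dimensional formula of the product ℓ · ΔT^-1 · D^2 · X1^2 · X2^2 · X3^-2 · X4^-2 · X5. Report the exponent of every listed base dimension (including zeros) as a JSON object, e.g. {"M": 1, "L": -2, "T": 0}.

Dimensional matrix (L×Θ by ℓ×ΔT×D×X1×X2×X3×X4×X5):
  L: [ 1  0  1  3  1 -2 -1 -2]
  Θ: [ 0  1  0  1 -3 -2  0  0]
  [L]: (1)·1+(-1)·0+(2)·1+(2)·3+(2)·1+(-2)·-2+(-2)·-1+(1)·-2 = 15
  [Θ]: (1)·0+(-1)·1+(2)·0+(2)·1+(2)·-3+(-2)·-2+(-2)·0+(1)·0 = -1
⇒ L^15 Θ^-1

{"L": 15, "Θ": -1}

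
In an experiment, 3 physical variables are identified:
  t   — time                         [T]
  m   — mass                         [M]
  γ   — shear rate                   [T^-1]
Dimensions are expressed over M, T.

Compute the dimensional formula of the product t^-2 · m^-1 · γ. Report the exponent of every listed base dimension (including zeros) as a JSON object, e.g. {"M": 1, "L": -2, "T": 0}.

{"M": -1, "T": -3}

Dimensional matrix (M×T by t×m×γ):
  M: [ 0  1  0]
  T: [ 1  0 -1]
  [M]: (-2)·0+(-1)·1+(1)·0 = -1
  [T]: (-2)·1+(-1)·0+(1)·-1 = -3
⇒ M^-1 T^-3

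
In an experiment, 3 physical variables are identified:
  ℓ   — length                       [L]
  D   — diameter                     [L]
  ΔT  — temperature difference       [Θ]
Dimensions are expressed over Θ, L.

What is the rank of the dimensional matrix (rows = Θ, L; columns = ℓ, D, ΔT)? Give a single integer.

2

Exponent matrix [Θ,L] × [ℓ,D,ΔT]:
  Θ: [ 0  0  1]
  L: [ 1  1  0]
RREF → pivots at {ℓ,ΔT} ⇒ r = 2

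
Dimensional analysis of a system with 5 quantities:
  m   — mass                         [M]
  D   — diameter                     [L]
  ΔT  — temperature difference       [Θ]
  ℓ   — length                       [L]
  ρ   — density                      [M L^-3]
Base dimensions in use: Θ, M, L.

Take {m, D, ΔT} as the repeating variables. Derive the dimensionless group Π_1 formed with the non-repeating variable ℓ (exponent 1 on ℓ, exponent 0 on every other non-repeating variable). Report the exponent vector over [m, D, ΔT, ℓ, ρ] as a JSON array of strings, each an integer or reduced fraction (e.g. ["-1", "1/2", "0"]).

["0", "-1", "0", "1", "0"]

Exponent matrix [Θ,M,L] × [m,D,ΔT,ℓ,ρ]:
  Θ: [ 0  0  1  0  0]
  M: [ 1  0  0  0  1]
  L: [ 0  1  0  1 -3]
Echelon form has 3 nonzero rows (pivots: m,D,ΔT)
Repeat: m,D,ΔT; free: ℓ,ρ
RREF:
  r0: [   1    0    0    0    1]
  r1: [   0    1    0    1   -3]
  r2: [   0    0    1    0    0]
Fix exponent of ℓ at 1, ρ at 0; solve each RREF row for its pivot's exponent:
  r0: exp(m) + (0)·1 = 0 ⇒ exp(m) = 0
  r1: exp(D) + (1)·1 = 0 ⇒ exp(D) = -1
  r2: exp(ΔT) + (0)·1 = 0 ⇒ exp(ΔT) = 0
Π_1 = D^-1 · ℓ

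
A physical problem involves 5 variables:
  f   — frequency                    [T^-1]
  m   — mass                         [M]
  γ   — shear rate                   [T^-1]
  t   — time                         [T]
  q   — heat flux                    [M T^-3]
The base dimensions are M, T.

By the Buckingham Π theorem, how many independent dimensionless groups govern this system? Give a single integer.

3

Dimensional matrix (M×T by f×m×γ×t×q):
  M: [ 0  1  0  0  1]
  T: [-1  0 -1  1 -3]
RREF → pivots at {f,m} ⇒ r = 2
5 vars − rank 2 = 3 Π groups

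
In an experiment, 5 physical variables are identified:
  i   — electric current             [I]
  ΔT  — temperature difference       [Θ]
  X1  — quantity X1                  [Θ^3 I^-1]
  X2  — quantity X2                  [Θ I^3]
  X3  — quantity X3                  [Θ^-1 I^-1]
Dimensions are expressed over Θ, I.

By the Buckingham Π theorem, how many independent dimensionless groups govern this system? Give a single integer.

3

Dimensional matrix (Θ×I by i×ΔT×X1×X2×X3):
  Θ: [ 0  1  3  1 -1]
  I: [ 1  0 -1  3 -1]
Echelon form has 2 nonzero rows (pivots: i,ΔT)
Π count = n − r = 5 − 2 = 3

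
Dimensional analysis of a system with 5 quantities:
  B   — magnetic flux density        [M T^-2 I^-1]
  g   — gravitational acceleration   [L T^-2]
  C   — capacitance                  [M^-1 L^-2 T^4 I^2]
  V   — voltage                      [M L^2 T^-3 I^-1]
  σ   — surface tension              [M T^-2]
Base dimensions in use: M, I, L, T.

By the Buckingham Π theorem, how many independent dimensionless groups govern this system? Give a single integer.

Exponent matrix [M,I,L,T] × [B,g,C,V,σ]:
  M: [ 1  0 -1  1  1]
  I: [-1  0  2 -1  0]
  L: [ 0  1 -2  2  0]
  T: [-2 -2  4 -3 -2]
Row reduction gives pivot columns B,g,C,V; rank = 4
n=5, r=4 ⇒ 1 dimensionless group

1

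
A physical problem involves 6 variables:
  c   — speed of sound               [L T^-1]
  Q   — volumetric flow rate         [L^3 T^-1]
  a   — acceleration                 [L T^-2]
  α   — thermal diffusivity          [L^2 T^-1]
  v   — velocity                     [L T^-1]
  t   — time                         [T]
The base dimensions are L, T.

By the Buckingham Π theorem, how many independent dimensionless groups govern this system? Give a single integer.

Dimensional matrix (L×T by c×Q×a×α×v×t):
  L: [ 1  3  1  2  1  0]
  T: [-1 -1 -2 -1 -1  1]
Echelon form has 2 nonzero rows (pivots: c,Q)
6 vars − rank 2 = 4 Π groups

4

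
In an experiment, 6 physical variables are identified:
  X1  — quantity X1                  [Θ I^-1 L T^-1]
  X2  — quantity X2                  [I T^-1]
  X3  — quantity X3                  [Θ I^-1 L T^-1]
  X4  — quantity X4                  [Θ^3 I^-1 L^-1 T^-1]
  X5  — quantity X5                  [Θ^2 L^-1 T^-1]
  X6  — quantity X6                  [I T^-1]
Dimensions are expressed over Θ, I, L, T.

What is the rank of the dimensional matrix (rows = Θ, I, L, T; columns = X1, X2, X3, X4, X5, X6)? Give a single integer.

3

Exponent matrix [Θ,I,L,T] × [X1,X2,X3,X4,X5,X6]:
  Θ: [ 1  0  1  3  2  0]
  I: [-1  1 -1 -1  0  1]
  L: [ 1  0  1 -1 -1  0]
  T: [-1 -1 -1 -1 -1 -1]
RREF → pivots at {X1,X2,X4} ⇒ r = 3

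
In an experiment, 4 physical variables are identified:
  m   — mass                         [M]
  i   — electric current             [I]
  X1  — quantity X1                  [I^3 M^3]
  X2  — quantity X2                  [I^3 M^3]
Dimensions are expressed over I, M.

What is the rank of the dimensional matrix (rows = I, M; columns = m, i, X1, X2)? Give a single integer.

2

Exponent matrix [I,M] × [m,i,X1,X2]:
  I: [ 0  1  3  3]
  M: [ 1  0  3  3]
Row reduction gives pivot columns m,i; rank = 2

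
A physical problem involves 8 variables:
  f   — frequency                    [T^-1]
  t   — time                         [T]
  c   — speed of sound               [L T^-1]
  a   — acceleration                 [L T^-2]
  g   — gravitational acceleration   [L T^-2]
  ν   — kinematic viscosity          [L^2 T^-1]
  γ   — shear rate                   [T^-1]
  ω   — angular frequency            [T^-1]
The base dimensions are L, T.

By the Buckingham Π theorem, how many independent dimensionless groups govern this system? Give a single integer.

6

Write exponents as rows L,T / cols f,t,c,a,g,ν,γ,ω:
  L: [ 0  0  1  1  1  2  0  0]
  T: [-1  1 -1 -2 -2 -1 -1 -1]
Row reduction gives pivot columns f,c; rank = 2
Π count = n − r = 8 − 2 = 6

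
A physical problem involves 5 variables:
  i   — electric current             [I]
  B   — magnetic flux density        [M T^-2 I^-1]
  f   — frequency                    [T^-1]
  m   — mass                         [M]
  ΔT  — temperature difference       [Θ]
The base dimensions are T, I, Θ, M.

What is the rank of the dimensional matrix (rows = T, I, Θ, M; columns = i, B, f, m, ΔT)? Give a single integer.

Dimensional matrix (T×I×Θ×M by i×B×f×m×ΔT):
  T: [ 0 -2 -1  0  0]
  I: [ 1 -1  0  0  0]
  Θ: [ 0  0  0  0  1]
  M: [ 0  1  0  1  0]
RREF → pivots at {i,B,f,ΔT} ⇒ r = 4

4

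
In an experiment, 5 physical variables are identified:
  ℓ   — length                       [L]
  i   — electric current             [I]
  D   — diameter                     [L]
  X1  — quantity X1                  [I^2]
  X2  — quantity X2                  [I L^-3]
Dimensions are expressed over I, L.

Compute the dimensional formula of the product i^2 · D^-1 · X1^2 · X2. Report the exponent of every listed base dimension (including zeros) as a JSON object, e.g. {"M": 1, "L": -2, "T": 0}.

{"I": 7, "L": -4}

Exponent matrix [I,L] × [ℓ,i,D,X1,X2]:
  I: [ 0  1  0  2  1]
  L: [ 1  0  1  0 -3]
  [I]: (2)·1+(-1)·0+(2)·2+(1)·1 = 7
  [L]: (2)·0+(-1)·1+(2)·0+(1)·-3 = -4
⇒ I^7 L^-4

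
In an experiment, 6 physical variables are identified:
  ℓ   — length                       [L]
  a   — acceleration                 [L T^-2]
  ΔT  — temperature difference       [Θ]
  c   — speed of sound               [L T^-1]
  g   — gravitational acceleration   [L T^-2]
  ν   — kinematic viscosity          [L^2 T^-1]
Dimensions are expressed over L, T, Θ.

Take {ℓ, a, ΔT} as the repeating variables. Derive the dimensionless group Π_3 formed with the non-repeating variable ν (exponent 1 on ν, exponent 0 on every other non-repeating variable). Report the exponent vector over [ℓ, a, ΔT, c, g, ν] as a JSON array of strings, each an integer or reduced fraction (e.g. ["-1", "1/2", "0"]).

["-3/2", "-1/2", "0", "0", "0", "1"]

Dimensional matrix (L×T×Θ by ℓ×a×ΔT×c×g×ν):
  L: [ 1  1  0  1  1  2]
  T: [ 0 -2  0 -1 -2 -1]
  Θ: [ 0  0  1  0  0  0]
Row reduction gives pivot columns ℓ,a,ΔT; rank = 3
Repeat: ℓ,a,ΔT; free: c,g,ν
RREF:
  r0: [   1    0    0  1/2    0  3/2]
  r1: [   0    1    0  1/2    1  1/2]
  r2: [   0    0    1    0    0    0]
Fix exponent of ν at 1, c at 0, g at 0; solve each RREF row for its pivot's exponent:
  r0: exp(ℓ) + (3/2)·1 = 0 ⇒ exp(ℓ) = -3/2
  r1: exp(a) + (1/2)·1 = 0 ⇒ exp(a) = -1/2
  r2: exp(ΔT) + (0)·1 = 0 ⇒ exp(ΔT) = 0
Π_3 = ℓ^(-3/2) · a^(-1/2) · ν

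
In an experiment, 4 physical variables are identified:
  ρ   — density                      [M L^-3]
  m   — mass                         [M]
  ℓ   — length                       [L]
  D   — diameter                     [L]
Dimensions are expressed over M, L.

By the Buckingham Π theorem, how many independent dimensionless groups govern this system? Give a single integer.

2

Write exponents as rows M,L / cols ρ,m,ℓ,D:
  M: [ 1  1  0  0]
  L: [-3  0  1  1]
Echelon form has 2 nonzero rows (pivots: ρ,m)
Π count = n − r = 4 − 2 = 2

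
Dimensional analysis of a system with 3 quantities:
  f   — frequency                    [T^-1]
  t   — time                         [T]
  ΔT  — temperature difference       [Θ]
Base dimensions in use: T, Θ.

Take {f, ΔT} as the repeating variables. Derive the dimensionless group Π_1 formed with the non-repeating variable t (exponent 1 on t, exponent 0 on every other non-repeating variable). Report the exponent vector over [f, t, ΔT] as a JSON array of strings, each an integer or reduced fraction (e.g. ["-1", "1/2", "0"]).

Write exponents as rows T,Θ / cols f,t,ΔT:
  T: [-1  1  0]
  Θ: [ 0  0  1]
Row reduction gives pivot columns f,ΔT; rank = 2
Pivot set = {f,ΔT}, free = {t}
RREF:
  r0: [   1   -1    0]
  r1: [   0    0    1]
Fix exponent of t at 1; solve each RREF row for its pivot's exponent:
  r0: exp(f) + (-1)·1 = 0 ⇒ exp(f) = 1
  r1: exp(ΔT) + (0)·1 = 0 ⇒ exp(ΔT) = 0
Π_1 = f · t

["1", "1", "0"]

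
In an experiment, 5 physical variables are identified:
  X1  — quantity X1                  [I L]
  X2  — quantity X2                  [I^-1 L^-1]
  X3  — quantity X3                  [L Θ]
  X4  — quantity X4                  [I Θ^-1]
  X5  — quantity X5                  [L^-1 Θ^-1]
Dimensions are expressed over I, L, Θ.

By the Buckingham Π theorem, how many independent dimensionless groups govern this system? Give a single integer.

3

Write exponents as rows I,L,Θ / cols X1,X2,X3,X4,X5:
  I: [ 1 -1  0  1  0]
  L: [ 1 -1  1  0 -1]
  Θ: [ 0  0  1 -1 -1]
Row reduction gives pivot columns X1,X3; rank = 2
Π count = n − r = 5 − 2 = 3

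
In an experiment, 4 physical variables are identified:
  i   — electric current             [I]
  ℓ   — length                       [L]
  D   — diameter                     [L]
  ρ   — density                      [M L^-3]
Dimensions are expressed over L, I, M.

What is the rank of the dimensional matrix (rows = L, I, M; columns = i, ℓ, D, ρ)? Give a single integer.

Dimensional matrix (L×I×M by i×ℓ×D×ρ):
  L: [ 0  1  1 -3]
  I: [ 1  0  0  0]
  M: [ 0  0  0  1]
RREF → pivots at {i,ℓ,ρ} ⇒ r = 3

3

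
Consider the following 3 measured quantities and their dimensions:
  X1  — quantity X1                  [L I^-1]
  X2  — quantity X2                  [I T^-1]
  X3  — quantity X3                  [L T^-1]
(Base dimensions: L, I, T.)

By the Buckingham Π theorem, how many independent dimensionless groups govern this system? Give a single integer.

Exponent matrix [L,I,T] × [X1,X2,X3]:
  L: [ 1  0  1]
  I: [-1  1  0]
  T: [ 0 -1 -1]
Row reduction gives pivot columns X1,X2; rank = 2
3 vars − rank 2 = 1 Π group

1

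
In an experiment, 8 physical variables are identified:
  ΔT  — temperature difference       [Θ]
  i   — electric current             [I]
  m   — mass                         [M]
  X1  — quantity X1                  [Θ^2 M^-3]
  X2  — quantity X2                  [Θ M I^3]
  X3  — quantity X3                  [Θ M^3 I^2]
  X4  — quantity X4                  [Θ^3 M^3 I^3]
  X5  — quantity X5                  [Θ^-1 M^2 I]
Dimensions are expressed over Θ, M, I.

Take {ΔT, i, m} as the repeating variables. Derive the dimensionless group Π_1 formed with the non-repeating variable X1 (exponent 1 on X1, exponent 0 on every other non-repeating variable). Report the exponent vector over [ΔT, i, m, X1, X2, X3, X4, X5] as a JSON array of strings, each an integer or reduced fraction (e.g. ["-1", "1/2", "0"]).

["-2", "0", "3", "1", "0", "0", "0", "0"]

Dimensional matrix (Θ×M×I by ΔT×i×m×X1×X2×X3×X4×X5):
  Θ: [ 1  0  0  2  1  1  3 -1]
  M: [ 0  0  1 -3  1  3  3  2]
  I: [ 0  1  0  0  3  2  3  1]
Row reduction gives pivot columns ΔT,i,m; rank = 3
Pivot set = {ΔT,i,m}, free = {X1,X2,X3,X4,X5}
RREF:
  r0: [   1    0    0    2    1    1    3   -1]
  r1: [   0    1    0    0    3    2    3    1]
  r2: [   0    0    1   -3    1    3    3    2]
Fix exponent of X1 at 1, X2 at 0, X3 at 0, X4 at 0, X5 at 0; solve each RREF row for its pivot's exponent:
  r0: exp(ΔT) + (2)·1 = 0 ⇒ exp(ΔT) = -2
  r1: exp(i) + (0)·1 = 0 ⇒ exp(i) = 0
  r2: exp(m) + (-3)·1 = 0 ⇒ exp(m) = 3
Π_1 = ΔT^-2 · m^3 · X1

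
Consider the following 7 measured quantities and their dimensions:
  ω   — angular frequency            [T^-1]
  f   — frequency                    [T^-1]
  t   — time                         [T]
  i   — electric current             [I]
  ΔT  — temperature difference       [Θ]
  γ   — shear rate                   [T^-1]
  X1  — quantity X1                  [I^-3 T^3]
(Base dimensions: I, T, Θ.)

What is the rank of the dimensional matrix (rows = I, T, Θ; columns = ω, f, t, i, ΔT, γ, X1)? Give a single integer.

3

Exponent matrix [I,T,Θ] × [ω,f,t,i,ΔT,γ,X1]:
  I: [ 0  0  0  1  0  0 -3]
  T: [-1 -1  1  0  0 -1  3]
  Θ: [ 0  0  0  0  1  0  0]
Echelon form has 3 nonzero rows (pivots: ω,i,ΔT)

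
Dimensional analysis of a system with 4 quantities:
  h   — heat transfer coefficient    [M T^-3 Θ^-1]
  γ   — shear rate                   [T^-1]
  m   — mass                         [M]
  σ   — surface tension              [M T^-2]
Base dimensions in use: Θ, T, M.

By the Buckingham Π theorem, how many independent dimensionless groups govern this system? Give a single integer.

Write exponents as rows Θ,T,M / cols h,γ,m,σ:
  Θ: [-1  0  0  0]
  T: [-3 -1  0 -2]
  M: [ 1  0  1  1]
RREF → pivots at {h,γ,m} ⇒ r = 3
Π count = n − r = 4 − 3 = 1

1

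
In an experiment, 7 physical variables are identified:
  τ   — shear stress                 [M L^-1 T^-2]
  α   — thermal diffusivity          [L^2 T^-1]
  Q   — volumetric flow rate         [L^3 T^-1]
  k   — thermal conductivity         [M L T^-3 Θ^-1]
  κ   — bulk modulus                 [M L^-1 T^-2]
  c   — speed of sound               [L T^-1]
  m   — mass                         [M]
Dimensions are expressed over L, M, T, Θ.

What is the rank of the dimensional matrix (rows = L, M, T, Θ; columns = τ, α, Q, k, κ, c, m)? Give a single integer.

Dimensional matrix (L×M×T×Θ by τ×α×Q×k×κ×c×m):
  L: [-1  2  3  1 -1  1  0]
  M: [ 1  0  0  1  1  0  1]
  T: [-2 -1 -1 -3 -2 -1  0]
  Θ: [ 0  0  0 -1  0  0  0]
Echelon form has 4 nonzero rows (pivots: τ,α,Q,k)

4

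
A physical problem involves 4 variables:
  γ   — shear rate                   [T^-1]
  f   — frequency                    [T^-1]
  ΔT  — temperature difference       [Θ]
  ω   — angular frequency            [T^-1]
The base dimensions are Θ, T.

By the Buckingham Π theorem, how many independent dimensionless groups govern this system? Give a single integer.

2

Exponent matrix [Θ,T] × [γ,f,ΔT,ω]:
  Θ: [ 0  0  1  0]
  T: [-1 -1  0 -1]
Row reduction gives pivot columns γ,ΔT; rank = 2
Π count = n − r = 4 − 2 = 2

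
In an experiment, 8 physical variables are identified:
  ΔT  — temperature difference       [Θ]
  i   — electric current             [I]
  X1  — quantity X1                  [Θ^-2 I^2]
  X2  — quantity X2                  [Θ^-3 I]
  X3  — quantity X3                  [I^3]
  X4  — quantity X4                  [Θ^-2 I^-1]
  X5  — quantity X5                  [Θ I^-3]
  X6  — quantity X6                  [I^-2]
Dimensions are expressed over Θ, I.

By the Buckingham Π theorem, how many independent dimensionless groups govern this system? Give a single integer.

Dimensional matrix (Θ×I by ΔT×i×X1×X2×X3×X4×X5×X6):
  Θ: [ 1  0 -2 -3  0 -2  1  0]
  I: [ 0  1  2  1  3 -1 -3 -2]
Echelon form has 2 nonzero rows (pivots: ΔT,i)
n=8, r=2 ⇒ 6 dimensionless groups

6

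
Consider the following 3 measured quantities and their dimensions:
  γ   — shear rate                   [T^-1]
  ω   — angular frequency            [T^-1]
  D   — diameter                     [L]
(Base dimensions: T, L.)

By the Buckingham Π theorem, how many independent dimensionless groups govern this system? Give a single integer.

1

Exponent matrix [T,L] × [γ,ω,D]:
  T: [-1 -1  0]
  L: [ 0  0  1]
Echelon form has 2 nonzero rows (pivots: γ,D)
3 vars − rank 2 = 1 Π group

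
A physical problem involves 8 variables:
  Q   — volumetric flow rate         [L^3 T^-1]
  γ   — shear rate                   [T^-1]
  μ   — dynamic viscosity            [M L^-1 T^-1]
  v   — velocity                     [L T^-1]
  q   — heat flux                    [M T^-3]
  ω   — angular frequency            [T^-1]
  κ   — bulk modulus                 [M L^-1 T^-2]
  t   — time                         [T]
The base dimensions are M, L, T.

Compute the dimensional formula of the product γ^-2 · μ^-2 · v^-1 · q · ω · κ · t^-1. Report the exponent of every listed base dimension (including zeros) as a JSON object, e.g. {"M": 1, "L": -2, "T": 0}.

{"M": 0, "L": 0, "T": -2}

Write exponents as rows M,L,T / cols Q,γ,μ,v,q,ω,κ,t:
  M: [ 0  0  1  0  1  0  1  0]
  L: [ 3  0 -1  1  0  0 -1  0]
  T: [-1 -1 -1 -1 -3 -1 -2  1]
  [M]: (-2)·0+(-2)·1+(-1)·0+(1)·1+(1)·0+(1)·1+(-1)·0 = 0
  [L]: (-2)·0+(-2)·-1+(-1)·1+(1)·0+(1)·0+(1)·-1+(-1)·0 = 0
  [T]: (-2)·-1+(-2)·-1+(-1)·-1+(1)·-3+(1)·-1+(1)·-2+(-1)·1 = -2
⇒ T^-2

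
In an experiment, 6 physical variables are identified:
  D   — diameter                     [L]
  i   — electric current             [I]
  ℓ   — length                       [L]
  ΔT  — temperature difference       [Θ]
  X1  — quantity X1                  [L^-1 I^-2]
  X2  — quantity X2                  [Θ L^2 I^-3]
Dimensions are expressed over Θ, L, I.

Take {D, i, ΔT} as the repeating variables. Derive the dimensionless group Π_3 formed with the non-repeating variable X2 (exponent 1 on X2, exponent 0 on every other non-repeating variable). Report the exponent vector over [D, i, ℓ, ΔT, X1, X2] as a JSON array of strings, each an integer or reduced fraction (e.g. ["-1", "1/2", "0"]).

["-2", "3", "0", "-1", "0", "1"]

Exponent matrix [Θ,L,I] × [D,i,ℓ,ΔT,X1,X2]:
  Θ: [ 0  0  0  1  0  1]
  L: [ 1  0  1  0 -1  2]
  I: [ 0  1  0  0 -2 -3]
Echelon form has 3 nonzero rows (pivots: D,i,ΔT)
Pivot set = {D,i,ΔT}, free = {ℓ,X1,X2}
RREF:
  r0: [   1    0    1    0   -1    2]
  r1: [   0    1    0    0   -2   -3]
  r2: [   0    0    0    1    0    1]
Fix exponent of X2 at 1, ℓ at 0, X1 at 0; solve each RREF row for its pivot's exponent:
  r0: exp(D) + (2)·1 = 0 ⇒ exp(D) = -2
  r1: exp(i) + (-3)·1 = 0 ⇒ exp(i) = 3
  r2: exp(ΔT) + (1)·1 = 0 ⇒ exp(ΔT) = -1
Π_3 = D^-2 · i^3 · ΔT^-1 · X2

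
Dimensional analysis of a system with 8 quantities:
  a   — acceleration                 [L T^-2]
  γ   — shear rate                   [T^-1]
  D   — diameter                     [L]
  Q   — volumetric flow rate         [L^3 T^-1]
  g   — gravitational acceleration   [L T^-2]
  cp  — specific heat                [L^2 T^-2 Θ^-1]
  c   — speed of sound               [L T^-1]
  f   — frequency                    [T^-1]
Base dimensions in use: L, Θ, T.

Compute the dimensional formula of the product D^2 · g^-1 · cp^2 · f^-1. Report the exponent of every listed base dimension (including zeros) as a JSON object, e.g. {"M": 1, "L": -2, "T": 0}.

{"L": 5, "Θ": -2, "T": -1}

Dimensional matrix (L×Θ×T by a×γ×D×Q×g×cp×c×f):
  L: [ 1  0  1  3  1  2  1  0]
  Θ: [ 0  0  0  0  0 -1  0  0]
  T: [-2 -1  0 -1 -2 -2 -1 -1]
  [L]: (2)·1+(-1)·1+(2)·2+(-1)·0 = 5
  [Θ]: (2)·0+(-1)·0+(2)·-1+(-1)·0 = -2
  [T]: (2)·0+(-1)·-2+(2)·-2+(-1)·-1 = -1
⇒ L^5 Θ^-2 T^-1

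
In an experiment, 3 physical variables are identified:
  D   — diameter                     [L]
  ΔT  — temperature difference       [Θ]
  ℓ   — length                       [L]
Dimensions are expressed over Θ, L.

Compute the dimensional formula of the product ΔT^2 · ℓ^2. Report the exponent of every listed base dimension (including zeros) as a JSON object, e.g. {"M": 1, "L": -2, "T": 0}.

{"Θ": 2, "L": 2}

Dimensional matrix (Θ×L by D×ΔT×ℓ):
  Θ: [ 0  1  0]
  L: [ 1  0  1]
  [Θ]: (2)·1+(2)·0 = 2
  [L]: (2)·0+(2)·1 = 2
⇒ Θ^2 L^2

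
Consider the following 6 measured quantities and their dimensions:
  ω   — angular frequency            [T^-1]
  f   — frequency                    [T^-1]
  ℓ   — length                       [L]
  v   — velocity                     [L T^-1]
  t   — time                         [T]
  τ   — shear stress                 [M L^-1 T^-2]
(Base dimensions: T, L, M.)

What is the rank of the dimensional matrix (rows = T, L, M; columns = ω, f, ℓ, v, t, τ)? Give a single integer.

3

Exponent matrix [T,L,M] × [ω,f,ℓ,v,t,τ]:
  T: [-1 -1  0 -1  1 -2]
  L: [ 0  0  1  1  0 -1]
  M: [ 0  0  0  0  0  1]
Echelon form has 3 nonzero rows (pivots: ω,ℓ,τ)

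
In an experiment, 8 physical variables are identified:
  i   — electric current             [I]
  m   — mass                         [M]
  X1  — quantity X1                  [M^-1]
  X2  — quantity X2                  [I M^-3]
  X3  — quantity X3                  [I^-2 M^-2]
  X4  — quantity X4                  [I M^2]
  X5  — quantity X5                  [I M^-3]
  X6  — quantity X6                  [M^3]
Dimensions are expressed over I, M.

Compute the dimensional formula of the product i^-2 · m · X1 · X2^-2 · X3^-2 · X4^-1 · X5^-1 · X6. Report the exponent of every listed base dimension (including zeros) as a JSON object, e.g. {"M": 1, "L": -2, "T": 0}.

Dimensional matrix (I×M by i×m×X1×X2×X3×X4×X5×X6):
  I: [ 1  0  0  1 -2  1  1  0]
  M: [ 0  1 -1 -3 -2  2 -3  3]
  [I]: (-2)·1+(1)·0+(1)·0+(-2)·1+(-2)·-2+(-1)·1+(-1)·1+(1)·0 = -2
  [M]: (-2)·0+(1)·1+(1)·-1+(-2)·-3+(-2)·-2+(-1)·2+(-1)·-3+(1)·3 = 14
⇒ I^-2 M^14

{"I": -2, "M": 14}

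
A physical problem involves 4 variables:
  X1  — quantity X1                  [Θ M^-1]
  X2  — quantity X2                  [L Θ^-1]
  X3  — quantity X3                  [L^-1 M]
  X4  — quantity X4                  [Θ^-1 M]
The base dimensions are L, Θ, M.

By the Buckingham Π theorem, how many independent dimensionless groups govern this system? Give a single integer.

Exponent matrix [L,Θ,M] × [X1,X2,X3,X4]:
  L: [ 0  1 -1  0]
  Θ: [ 1 -1  0 -1]
  M: [-1  0  1  1]
Echelon form has 2 nonzero rows (pivots: X1,X2)
n=4, r=2 ⇒ 2 dimensionless groups

2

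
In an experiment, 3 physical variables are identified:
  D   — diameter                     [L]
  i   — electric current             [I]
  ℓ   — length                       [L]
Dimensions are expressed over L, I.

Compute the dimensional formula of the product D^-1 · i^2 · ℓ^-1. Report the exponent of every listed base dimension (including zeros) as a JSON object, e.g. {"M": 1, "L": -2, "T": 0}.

{"L": -2, "I": 2}

Exponent matrix [L,I] × [D,i,ℓ]:
  L: [ 1  0  1]
  I: [ 0  1  0]
  [L]: (-1)·1+(2)·0+(-1)·1 = -2
  [I]: (-1)·0+(2)·1+(-1)·0 = 2
⇒ L^-2 I^2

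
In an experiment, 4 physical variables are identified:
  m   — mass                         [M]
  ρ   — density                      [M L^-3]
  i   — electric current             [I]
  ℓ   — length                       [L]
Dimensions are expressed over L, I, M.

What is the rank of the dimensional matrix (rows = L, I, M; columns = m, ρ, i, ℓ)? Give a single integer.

Exponent matrix [L,I,M] × [m,ρ,i,ℓ]:
  L: [ 0 -3  0  1]
  I: [ 0  0  1  0]
  M: [ 1  1  0  0]
Echelon form has 3 nonzero rows (pivots: m,ρ,i)

3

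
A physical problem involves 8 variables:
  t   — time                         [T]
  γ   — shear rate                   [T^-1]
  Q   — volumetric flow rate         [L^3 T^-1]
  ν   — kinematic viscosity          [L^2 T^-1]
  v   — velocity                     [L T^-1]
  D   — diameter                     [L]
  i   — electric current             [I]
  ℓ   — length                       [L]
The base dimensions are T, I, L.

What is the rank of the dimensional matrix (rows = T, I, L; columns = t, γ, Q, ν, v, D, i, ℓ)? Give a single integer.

Exponent matrix [T,I,L] × [t,γ,Q,ν,v,D,i,ℓ]:
  T: [ 1 -1 -1 -1 -1  0  0  0]
  I: [ 0  0  0  0  0  0  1  0]
  L: [ 0  0  3  2  1  1  0  1]
Echelon form has 3 nonzero rows (pivots: t,Q,i)

3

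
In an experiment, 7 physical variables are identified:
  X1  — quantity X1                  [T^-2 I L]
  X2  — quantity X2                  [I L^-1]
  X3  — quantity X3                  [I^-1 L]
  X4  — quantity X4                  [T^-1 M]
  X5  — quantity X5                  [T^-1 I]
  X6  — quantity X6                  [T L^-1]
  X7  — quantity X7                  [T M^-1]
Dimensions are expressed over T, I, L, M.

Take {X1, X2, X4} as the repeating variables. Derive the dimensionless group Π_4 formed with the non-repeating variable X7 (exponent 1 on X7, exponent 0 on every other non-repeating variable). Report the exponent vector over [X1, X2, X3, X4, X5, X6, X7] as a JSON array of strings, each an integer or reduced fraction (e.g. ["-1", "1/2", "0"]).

["0", "0", "0", "1", "0", "0", "1"]

Dimensional matrix (T×I×L×M by X1×X2×X3×X4×X5×X6×X7):
  T: [-2  0  0 -1 -1  1  1]
  I: [ 1  1 -1  0  1  0  0]
  L: [ 1 -1  1  0  0 -1  0]
  M: [ 0  0  0  1  0  0 -1]
Echelon form has 3 nonzero rows (pivots: X1,X2,X4)
Repeat: X1,X2,X4; free: X3,X5,X6,X7
RREF:
  r0: [   1    0    0    0  1/2 -1/2    0]
  r1: [   0    1   -1    0  1/2  1/2    0]
  r2: [   0    0    0    1    0    0   -1]
  r3: [   0    0    0    0    0    0    0]
Fix exponent of X7 at 1, X3 at 0, X5 at 0, X6 at 0; solve each RREF row for its pivot's exponent:
  r0: exp(X1) + (0)·1 = 0 ⇒ exp(X1) = 0
  r1: exp(X2) + (0)·1 = 0 ⇒ exp(X2) = 0
  r2: exp(X4) + (-1)·1 = 0 ⇒ exp(X4) = 1
Π_4 = X4 · X7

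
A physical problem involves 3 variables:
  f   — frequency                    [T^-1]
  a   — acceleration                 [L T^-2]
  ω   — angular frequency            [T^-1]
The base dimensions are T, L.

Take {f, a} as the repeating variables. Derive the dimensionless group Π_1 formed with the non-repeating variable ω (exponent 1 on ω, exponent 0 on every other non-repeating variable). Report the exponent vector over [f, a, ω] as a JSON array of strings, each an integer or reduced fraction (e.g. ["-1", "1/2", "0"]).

["-1", "0", "1"]

Write exponents as rows T,L / cols f,a,ω:
  T: [-1 -2 -1]
  L: [ 0  1  0]
Row reduction gives pivot columns f,a; rank = 2
Repeat: f,a; free: ω
RREF:
  r0: [   1    0    1]
  r1: [   0    1    0]
Fix exponent of ω at 1; solve each RREF row for its pivot's exponent:
  r0: exp(f) + (1)·1 = 0 ⇒ exp(f) = -1
  r1: exp(a) + (0)·1 = 0 ⇒ exp(a) = 0
Π_1 = f^-1 · ω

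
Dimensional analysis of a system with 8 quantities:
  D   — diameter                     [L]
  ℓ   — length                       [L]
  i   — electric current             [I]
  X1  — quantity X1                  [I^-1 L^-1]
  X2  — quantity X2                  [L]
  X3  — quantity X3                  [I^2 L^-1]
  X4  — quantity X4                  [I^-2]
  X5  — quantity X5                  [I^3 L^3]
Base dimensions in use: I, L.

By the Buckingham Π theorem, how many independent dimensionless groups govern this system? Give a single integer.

6

Write exponents as rows I,L / cols D,ℓ,i,X1,X2,X3,X4,X5:
  I: [ 0  0  1 -1  0  2 -2  3]
  L: [ 1  1  0 -1  1 -1  0  3]
RREF → pivots at {D,i} ⇒ r = 2
8 vars − rank 2 = 6 Π groups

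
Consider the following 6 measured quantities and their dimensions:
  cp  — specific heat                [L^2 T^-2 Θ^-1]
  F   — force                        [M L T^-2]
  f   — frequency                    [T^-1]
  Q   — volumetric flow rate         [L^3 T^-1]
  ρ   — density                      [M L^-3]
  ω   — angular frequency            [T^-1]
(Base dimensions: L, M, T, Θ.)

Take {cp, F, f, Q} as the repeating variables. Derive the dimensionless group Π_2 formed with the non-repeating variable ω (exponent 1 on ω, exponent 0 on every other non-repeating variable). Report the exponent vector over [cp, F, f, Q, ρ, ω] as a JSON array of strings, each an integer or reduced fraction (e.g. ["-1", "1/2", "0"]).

["0", "0", "-1", "0", "0", "1"]

Exponent matrix [L,M,T,Θ] × [cp,F,f,Q,ρ,ω]:
  L: [ 2  1  0  3 -3  0]
  M: [ 0  1  0  0  1  0]
  T: [-2 -2 -1 -1  0 -1]
  Θ: [-1  0  0  0  0  0]
Row reduction gives pivot columns cp,F,f,Q; rank = 4
Pivot set = {cp,F,f,Q}, free = {ρ,ω}
RREF:
  r0: [   1    0    0    0    0    0]
  r1: [   0    1    0    0    1    0]
  r2: [   0    0    1    0 -2/3    1]
  r3: [   0    0    0    1 -4/3    0]
Fix exponent of ω at 1, ρ at 0; solve each RREF row for its pivot's exponent:
  r0: exp(cp) + (0)·1 = 0 ⇒ exp(cp) = 0
  r1: exp(F) + (0)·1 = 0 ⇒ exp(F) = 0
  r2: exp(f) + (1)·1 = 0 ⇒ exp(f) = -1
  r3: exp(Q) + (0)·1 = 0 ⇒ exp(Q) = 0
Π_2 = f^-1 · ω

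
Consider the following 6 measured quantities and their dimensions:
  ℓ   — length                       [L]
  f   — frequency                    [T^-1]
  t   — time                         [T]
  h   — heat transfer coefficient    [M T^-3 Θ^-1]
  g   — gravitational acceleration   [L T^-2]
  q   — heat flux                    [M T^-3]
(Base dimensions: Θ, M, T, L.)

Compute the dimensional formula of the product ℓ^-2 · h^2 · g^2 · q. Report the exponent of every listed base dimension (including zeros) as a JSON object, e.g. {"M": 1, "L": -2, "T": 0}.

{"Θ": -2, "M": 3, "T": -13, "L": 0}

Write exponents as rows Θ,M,T,L / cols ℓ,f,t,h,g,q:
  Θ: [ 0  0  0 -1  0  0]
  M: [ 0  0  0  1  0  1]
  T: [ 0 -1  1 -3 -2 -3]
  L: [ 1  0  0  0  1  0]
  [Θ]: (-2)·0+(2)·-1+(2)·0+(1)·0 = -2
  [M]: (-2)·0+(2)·1+(2)·0+(1)·1 = 3
  [T]: (-2)·0+(2)·-3+(2)·-2+(1)·-3 = -13
  [L]: (-2)·1+(2)·0+(2)·1+(1)·0 = 0
⇒ Θ^-2 M^3 T^-13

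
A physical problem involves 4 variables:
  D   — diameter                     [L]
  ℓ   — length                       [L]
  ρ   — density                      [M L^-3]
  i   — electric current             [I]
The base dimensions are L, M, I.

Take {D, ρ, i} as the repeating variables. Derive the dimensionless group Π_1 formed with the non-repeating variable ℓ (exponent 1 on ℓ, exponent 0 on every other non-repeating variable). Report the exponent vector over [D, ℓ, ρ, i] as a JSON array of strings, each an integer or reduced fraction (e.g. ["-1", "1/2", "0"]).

["-1", "1", "0", "0"]

Write exponents as rows L,M,I / cols D,ℓ,ρ,i:
  L: [ 1  1 -3  0]
  M: [ 0  0  1  0]
  I: [ 0  0  0  1]
RREF → pivots at {D,ρ,i} ⇒ r = 3
Pivot set = {D,ρ,i}, free = {ℓ}
RREF:
  r0: [   1    1    0    0]
  r1: [   0    0    1    0]
  r2: [   0    0    0    1]
Fix exponent of ℓ at 1; solve each RREF row for its pivot's exponent:
  r0: exp(D) + (1)·1 = 0 ⇒ exp(D) = -1
  r1: exp(ρ) + (0)·1 = 0 ⇒ exp(ρ) = 0
  r2: exp(i) + (0)·1 = 0 ⇒ exp(i) = 0
Π_1 = D^-1 · ℓ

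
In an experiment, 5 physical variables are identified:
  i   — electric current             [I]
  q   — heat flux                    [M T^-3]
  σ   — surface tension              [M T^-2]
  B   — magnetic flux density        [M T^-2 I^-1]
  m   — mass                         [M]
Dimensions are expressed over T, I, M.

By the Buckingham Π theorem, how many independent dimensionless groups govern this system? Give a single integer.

Write exponents as rows T,I,M / cols i,q,σ,B,m:
  T: [ 0 -3 -2 -2  0]
  I: [ 1  0  0 -1  0]
  M: [ 0  1  1  1  1]
Echelon form has 3 nonzero rows (pivots: i,q,σ)
Π count = n − r = 5 − 3 = 2

2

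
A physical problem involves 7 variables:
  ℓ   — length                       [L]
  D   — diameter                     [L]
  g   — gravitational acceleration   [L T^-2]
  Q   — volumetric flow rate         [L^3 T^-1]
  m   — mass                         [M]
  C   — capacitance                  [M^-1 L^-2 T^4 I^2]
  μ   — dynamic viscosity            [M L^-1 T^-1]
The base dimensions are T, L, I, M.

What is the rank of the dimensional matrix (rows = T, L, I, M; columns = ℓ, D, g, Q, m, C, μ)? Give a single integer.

4

Dimensional matrix (T×L×I×M by ℓ×D×g×Q×m×C×μ):
  T: [ 0  0 -2 -1  0  4 -1]
  L: [ 1  1  1  3  0 -2 -1]
  I: [ 0  0  0  0  0  2  0]
  M: [ 0  0  0  0  1 -1  1]
Echelon form has 4 nonzero rows (pivots: ℓ,g,m,C)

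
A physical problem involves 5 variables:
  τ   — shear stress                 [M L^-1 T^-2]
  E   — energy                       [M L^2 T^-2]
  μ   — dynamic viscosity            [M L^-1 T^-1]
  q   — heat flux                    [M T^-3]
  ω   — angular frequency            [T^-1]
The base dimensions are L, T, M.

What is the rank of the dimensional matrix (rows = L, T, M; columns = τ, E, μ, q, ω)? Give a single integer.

3

Write exponents as rows L,T,M / cols τ,E,μ,q,ω:
  L: [-1  2 -1  0  0]
  T: [-2 -2 -1 -3 -1]
  M: [ 1  1  1  1  0]
RREF → pivots at {τ,E,μ} ⇒ r = 3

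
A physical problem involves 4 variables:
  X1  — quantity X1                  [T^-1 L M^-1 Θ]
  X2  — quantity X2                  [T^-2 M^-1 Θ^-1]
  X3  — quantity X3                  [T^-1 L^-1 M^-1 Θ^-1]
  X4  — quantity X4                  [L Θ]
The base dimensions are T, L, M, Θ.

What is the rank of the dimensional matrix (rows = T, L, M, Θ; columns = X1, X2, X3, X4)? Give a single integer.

3

Exponent matrix [T,L,M,Θ] × [X1,X2,X3,X4]:
  T: [-1 -2 -1  0]
  L: [ 1  0 -1  1]
  M: [-1 -1 -1  0]
  Θ: [ 1 -1 -1  1]
Row reduction gives pivot columns X1,X2,X3; rank = 3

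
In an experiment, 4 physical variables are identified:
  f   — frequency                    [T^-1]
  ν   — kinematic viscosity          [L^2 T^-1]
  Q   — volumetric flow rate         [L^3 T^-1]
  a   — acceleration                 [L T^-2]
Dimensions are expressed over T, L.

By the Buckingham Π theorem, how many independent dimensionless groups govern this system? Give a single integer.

Exponent matrix [T,L] × [f,ν,Q,a]:
  T: [-1 -1 -1 -2]
  L: [ 0  2  3  1]
Row reduction gives pivot columns f,ν; rank = 2
Π count = n − r = 4 − 2 = 2

2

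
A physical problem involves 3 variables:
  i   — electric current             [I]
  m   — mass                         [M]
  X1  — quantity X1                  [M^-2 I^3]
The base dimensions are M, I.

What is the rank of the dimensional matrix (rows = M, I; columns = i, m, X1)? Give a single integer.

Write exponents as rows M,I / cols i,m,X1:
  M: [ 0  1 -2]
  I: [ 1  0  3]
Row reduction gives pivot columns i,m; rank = 2

2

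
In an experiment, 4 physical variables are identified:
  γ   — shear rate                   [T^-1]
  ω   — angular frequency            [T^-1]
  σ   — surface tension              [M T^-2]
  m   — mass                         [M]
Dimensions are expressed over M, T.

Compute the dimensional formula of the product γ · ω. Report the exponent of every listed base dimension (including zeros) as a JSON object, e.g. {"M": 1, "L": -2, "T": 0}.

{"M": 0, "T": -2}

Dimensional matrix (M×T by γ×ω×σ×m):
  M: [ 0  0  1  1]
  T: [-1 -1 -2  0]
  [M]: (1)·0+(1)·0 = 0
  [T]: (1)·-1+(1)·-1 = -2
⇒ T^-2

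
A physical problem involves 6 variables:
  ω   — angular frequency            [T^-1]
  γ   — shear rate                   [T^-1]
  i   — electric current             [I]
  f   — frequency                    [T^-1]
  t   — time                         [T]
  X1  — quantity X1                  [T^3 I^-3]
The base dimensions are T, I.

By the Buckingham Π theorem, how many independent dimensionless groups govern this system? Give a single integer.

4

Exponent matrix [T,I] × [ω,γ,i,f,t,X1]:
  T: [-1 -1  0 -1  1  3]
  I: [ 0  0  1  0  0 -3]
Echelon form has 2 nonzero rows (pivots: ω,i)
n=6, r=2 ⇒ 4 dimensionless groups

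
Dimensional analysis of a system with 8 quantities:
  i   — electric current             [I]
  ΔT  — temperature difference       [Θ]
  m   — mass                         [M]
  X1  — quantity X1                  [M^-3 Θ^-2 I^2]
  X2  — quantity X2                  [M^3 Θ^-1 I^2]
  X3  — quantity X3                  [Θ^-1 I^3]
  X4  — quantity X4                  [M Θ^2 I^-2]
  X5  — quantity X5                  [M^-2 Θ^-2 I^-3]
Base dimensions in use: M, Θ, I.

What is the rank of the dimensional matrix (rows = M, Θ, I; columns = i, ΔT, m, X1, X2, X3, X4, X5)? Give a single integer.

Dimensional matrix (M×Θ×I by i×ΔT×m×X1×X2×X3×X4×X5):
  M: [ 0  0  1 -3  3  0  1 -2]
  Θ: [ 0  1  0 -2 -1 -1  2 -2]
  I: [ 1  0  0  2  2  3 -2 -3]
Row reduction gives pivot columns i,ΔT,m; rank = 3

3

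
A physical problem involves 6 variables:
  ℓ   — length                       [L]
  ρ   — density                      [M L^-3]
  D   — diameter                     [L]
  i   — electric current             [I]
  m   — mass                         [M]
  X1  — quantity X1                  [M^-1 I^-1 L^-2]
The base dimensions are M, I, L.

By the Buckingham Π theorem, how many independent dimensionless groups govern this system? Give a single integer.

Write exponents as rows M,I,L / cols ℓ,ρ,D,i,m,X1:
  M: [ 0  1  0  0  1 -1]
  I: [ 0  0  0  1  0 -1]
  L: [ 1 -3  1  0  0 -2]
Echelon form has 3 nonzero rows (pivots: ℓ,ρ,i)
6 vars − rank 3 = 3 Π groups

3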